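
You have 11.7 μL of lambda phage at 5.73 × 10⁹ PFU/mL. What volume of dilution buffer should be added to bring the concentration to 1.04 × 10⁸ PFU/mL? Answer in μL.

633 μL

V₂ = C₁V₁/C₂ = 5.73 × 10⁹ × 11.7 / 1.04 × 10⁸ = 645 μL.
Diluent to add = V₂ − V₁ = 645 − 11.7 = 633 μL.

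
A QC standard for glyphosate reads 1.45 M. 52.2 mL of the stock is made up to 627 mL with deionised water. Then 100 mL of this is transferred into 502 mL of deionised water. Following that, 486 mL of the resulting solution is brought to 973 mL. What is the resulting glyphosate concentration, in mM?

Overall dilution factor = 12.01 × 6.020 × 2.002 = 145.
1.45 M / 145 = 0.0100 M = 10.0 mM.

10.0 mM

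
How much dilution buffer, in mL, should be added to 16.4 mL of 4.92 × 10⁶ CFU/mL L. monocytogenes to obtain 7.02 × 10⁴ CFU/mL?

1130 mL

V₂ = C₁V₁/C₂ = 4.92 × 10⁶ × 16.4 / 7.02 × 10⁴ = 1149 mL.
Diluent to add = V₂ − V₁ = 1149 − 16.4 = 1130 mL.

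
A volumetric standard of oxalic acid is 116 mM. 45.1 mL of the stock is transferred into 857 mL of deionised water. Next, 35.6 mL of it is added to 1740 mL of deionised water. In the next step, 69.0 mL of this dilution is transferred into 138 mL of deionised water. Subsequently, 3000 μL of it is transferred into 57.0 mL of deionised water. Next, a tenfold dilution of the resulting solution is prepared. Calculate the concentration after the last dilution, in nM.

194 nM

Overall dilution factor = 20.00 × 49.88 × 3 × 20 × 10 = 5.99 × 10⁵.
116 mM / 5.99 × 10⁵ = 1.94 × 10⁻⁴ mM = 194 nM.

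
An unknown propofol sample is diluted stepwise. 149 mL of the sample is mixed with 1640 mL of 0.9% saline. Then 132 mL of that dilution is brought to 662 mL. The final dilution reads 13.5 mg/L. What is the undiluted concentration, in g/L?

Overall dilution factor = 12.01 × 5.015 = 60.2.
Original = 13.5 mg/L × 60.2 = 813 mg/L = 0.813 g/L.

0.813 g/L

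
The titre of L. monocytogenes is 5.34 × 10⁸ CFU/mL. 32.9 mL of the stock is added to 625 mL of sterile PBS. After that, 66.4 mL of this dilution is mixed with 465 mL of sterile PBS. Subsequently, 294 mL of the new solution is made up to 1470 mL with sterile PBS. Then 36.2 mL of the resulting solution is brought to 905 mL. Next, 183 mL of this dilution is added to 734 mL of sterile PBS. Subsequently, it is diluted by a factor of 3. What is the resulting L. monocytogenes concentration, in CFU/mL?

Overall dilution factor = 20.00 × 8.003 × 5 × 25 × 5.011 × 3 = 3.01 × 10⁵.
5.34 × 10⁸ CFU/mL / 3.01 × 10⁵ = 1780 CFU/mL.

1780 CFU/mL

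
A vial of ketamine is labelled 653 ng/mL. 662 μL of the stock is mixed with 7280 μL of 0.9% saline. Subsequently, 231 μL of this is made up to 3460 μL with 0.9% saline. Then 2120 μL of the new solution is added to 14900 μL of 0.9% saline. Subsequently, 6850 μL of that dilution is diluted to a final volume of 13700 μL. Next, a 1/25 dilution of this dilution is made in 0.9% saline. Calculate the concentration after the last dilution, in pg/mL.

9.05 pg/mL

Overall dilution factor = 12.00 × 14.98 × 8.028 × 2 × 25 = 7.21 × 10⁴.
653 ng/mL / 7.21 × 10⁴ = 9.05 × 10⁻³ ng/mL = 9.05 pg/mL.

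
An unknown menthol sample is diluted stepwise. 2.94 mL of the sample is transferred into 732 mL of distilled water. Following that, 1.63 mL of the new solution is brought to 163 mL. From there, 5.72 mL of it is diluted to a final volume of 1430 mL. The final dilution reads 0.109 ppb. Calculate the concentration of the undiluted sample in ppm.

Overall dilution factor = 250.0 × 100 × 250 = 6.25 × 10⁶.
Original = 0.109 ppb × 6.25 × 10⁶ = 6.81 × 10⁵ ppb = 681 ppm.

681 ppm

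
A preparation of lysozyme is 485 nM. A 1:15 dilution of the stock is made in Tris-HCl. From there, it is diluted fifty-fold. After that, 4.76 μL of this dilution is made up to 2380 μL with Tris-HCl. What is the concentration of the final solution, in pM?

Overall dilution factor = 15 × 50 × 500 = 3.75 × 10⁵.
485 nM / 3.75 × 10⁵ = 1.29 × 10⁻³ nM = 1.29 pM.

1.29 pM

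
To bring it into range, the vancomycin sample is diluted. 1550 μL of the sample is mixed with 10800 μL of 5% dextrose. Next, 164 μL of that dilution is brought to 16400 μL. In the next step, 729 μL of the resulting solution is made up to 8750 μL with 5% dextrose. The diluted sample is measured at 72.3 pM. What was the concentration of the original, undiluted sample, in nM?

Overall dilution factor = 7.968 × 100 × 12.00 = 9563.
Original = 72.3 pM × 9563 = 6.91 × 10⁵ pM = 691 nM.

691 nM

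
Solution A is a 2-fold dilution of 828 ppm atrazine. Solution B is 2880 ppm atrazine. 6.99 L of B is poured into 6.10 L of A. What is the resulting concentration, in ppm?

C_A = 828 ppm / 2 = 414 ppm.
C_mix = (C_A·V_A + C_B·V_B)/(V_A + V_B) = (414×6.10 + 2880×6.99) / 13.09 = 1731 ppm.

1730 ppm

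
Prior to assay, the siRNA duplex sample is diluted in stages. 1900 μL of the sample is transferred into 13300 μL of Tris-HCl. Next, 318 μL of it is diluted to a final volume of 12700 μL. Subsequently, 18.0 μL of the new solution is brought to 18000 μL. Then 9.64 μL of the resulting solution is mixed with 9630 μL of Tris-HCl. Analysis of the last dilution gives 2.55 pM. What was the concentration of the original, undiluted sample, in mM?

Overall dilution factor = 8 × 39.94 × 1000 × 1000.0 = 3.19 × 10⁸.
Original = 2.55 pM × 3.19 × 10⁸ = 8.15 × 10⁸ pM = 0.815 mM.

0.815 mM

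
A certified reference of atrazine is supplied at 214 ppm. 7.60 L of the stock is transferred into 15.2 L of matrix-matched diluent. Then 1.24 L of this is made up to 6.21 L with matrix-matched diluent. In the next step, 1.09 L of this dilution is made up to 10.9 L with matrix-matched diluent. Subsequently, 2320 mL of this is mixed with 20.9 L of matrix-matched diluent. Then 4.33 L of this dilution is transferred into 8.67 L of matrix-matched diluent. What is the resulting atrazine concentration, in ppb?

47.4 ppb

Overall dilution factor = 3 × 5.008 × 10 × 10.01 × 3.002 = 4515.
214 ppm / 4515 = 0.0474 ppm = 47.4 ppb.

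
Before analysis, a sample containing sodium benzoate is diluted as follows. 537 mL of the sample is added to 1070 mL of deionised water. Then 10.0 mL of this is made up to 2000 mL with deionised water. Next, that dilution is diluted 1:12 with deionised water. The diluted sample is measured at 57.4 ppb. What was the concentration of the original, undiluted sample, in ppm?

412 ppm

Overall dilution factor = 2.993 × 200 × 12 = 7182.
Original = 57.4 ppb × 7182 = 4.12 × 10⁵ ppb = 412 ppm.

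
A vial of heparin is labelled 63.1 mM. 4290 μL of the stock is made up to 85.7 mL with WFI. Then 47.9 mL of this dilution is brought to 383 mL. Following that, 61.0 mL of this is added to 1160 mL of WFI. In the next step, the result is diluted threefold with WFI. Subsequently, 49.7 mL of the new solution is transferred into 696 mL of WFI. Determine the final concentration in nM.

438 nM

Overall dilution factor = 19.98 × 7.996 × 20.02 × 3 × 15.00 = 1.44 × 10⁵.
63.1 mM / 1.44 × 10⁵ = 4.38 × 10⁻⁴ mM = 438 nM.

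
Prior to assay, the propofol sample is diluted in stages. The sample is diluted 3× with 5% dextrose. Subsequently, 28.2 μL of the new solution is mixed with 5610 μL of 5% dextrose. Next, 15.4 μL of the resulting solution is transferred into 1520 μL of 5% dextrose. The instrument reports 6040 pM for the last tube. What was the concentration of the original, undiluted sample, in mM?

0.361 mM

Overall dilution factor = 3 × 199.9 × 99.70 = 5.98 × 10⁴.
Original = 6040 pM × 5.98 × 10⁴ = 3.61 × 10⁸ pM = 0.361 mM.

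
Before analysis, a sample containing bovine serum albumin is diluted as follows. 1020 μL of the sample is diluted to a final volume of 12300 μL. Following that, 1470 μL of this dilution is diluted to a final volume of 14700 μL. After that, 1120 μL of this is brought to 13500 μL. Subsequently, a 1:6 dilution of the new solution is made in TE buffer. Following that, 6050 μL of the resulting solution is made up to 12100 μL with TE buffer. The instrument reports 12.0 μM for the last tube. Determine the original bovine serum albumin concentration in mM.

Overall dilution factor = 12.06 × 10 × 12.05 × 6 × 2 = 1.74 × 10⁴.
Original = 12.0 μM × 1.74 × 10⁴ = 2.09 × 10⁵ μM = 209 mM.

209 mM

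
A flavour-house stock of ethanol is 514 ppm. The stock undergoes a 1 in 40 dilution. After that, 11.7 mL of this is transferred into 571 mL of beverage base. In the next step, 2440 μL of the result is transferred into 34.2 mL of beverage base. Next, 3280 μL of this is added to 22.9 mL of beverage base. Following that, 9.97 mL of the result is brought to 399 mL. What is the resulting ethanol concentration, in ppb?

Overall dilution factor = 40 × 49.80 × 15.02 × 7.982 × 40.02 = 9.56 × 10⁶.
514 ppm / 9.56 × 10⁶ = 5.38 × 10⁻⁵ ppm = 0.0538 ppb.

0.0538 ppb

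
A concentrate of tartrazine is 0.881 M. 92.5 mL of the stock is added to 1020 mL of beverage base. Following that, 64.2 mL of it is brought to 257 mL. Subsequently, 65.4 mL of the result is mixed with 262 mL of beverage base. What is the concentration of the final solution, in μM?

Overall dilution factor = 12.03 × 4.003 × 5.006 = 241.
0.881 M / 241 = 3.66 × 10⁻³ M = 3660 μM.

3660 μM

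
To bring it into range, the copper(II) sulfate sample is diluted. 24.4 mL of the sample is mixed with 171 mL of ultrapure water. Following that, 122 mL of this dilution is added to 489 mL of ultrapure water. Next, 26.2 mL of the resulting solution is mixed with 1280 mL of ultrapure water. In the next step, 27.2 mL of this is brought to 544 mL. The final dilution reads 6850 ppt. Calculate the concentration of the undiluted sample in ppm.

274 ppm

Overall dilution factor = 8.008 × 5.008 × 49.85 × 20 = 4.00 × 10⁴.
Original = 6850 ppt × 4.00 × 10⁴ = 2.74 × 10⁸ ppt = 274 ppm.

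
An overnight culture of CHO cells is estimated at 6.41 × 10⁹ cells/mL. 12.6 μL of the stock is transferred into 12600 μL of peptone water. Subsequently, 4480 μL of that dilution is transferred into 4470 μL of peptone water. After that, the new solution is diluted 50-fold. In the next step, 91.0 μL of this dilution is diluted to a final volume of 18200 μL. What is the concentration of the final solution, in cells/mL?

Overall dilution factor = 1001 × 1.998 × 50 × 200 = 2.00 × 10⁷.
6.41 × 10⁹ cells/mL / 2.00 × 10⁷ = 321 cells/mL.

321 cells/mL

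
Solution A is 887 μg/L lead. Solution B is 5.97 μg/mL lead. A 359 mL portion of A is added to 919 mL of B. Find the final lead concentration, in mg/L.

4.54 mg/L

C_B = 5.97 μg/mL = 5970 μg/L.
C_mix = (C_A·V_A + C_B·V_B)/(V_A + V_B) = (887×359 + 5970×919) / 1278 = 4542 μg/L = 4.54 mg/L.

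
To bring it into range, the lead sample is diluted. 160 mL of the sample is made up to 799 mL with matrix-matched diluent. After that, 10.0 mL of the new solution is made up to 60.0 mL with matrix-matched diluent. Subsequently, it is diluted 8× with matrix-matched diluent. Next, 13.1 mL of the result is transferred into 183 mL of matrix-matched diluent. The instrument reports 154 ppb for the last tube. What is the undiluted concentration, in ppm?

Overall dilution factor = 4.994 × 6 × 8 × 14.97 = 3588.
Original = 154 ppb × 3588 = 5.53 × 10⁵ ppb = 553 ppm.

553 ppm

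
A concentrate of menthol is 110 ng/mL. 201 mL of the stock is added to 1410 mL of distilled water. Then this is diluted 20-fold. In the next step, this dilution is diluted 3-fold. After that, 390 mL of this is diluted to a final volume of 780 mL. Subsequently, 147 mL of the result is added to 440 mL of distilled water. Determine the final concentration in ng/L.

28.6 ng/L

Overall dilution factor = 8.015 × 20 × 3 × 2 × 3.993 = 3841.
110 ng/mL / 3841 = 0.0286 ng/mL = 28.6 ng/L.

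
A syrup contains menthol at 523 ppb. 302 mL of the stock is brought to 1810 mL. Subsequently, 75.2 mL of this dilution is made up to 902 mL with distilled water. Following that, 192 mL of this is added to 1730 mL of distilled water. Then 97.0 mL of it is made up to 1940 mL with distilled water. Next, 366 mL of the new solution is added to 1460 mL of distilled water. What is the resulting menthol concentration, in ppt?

Overall dilution factor = 5.993 × 11.99 × 10.01 × 20 × 4.989 = 7.18 × 10⁴.
523 ppb / 7.18 × 10⁴ = 7.28 × 10⁻³ ppb = 7.28 ppt.

7.28 ppt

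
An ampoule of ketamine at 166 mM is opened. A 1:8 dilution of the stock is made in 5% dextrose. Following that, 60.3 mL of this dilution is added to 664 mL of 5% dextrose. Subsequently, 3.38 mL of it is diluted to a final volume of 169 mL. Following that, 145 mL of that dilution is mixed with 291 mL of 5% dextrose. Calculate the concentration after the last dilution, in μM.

Overall dilution factor = 8 × 12.01 × 50 × 3.007 = 1.44 × 10⁴.
166 mM / 1.44 × 10⁴ = 0.0115 mM = 11.5 μM.

11.5 μM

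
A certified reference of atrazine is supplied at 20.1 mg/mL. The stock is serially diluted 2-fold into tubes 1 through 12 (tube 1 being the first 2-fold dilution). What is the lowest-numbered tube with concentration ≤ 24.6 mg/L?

Tube n has concentration 20.1 mg/mL / 2ⁿ.
Need 2ⁿ ≥ 20.1 mg/mL / 24.6 mg/L = 817, so n ≥ 9.67.
First such tube: n = 10.

tube 10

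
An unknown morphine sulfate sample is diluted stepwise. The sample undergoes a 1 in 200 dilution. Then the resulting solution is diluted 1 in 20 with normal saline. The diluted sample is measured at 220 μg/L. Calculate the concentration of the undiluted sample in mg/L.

880 mg/L

Overall dilution factor = 200 × 20 = 4000.
Original = 220 μg/L × 4000 = 8.80 × 10⁵ μg/L = 880 mg/L.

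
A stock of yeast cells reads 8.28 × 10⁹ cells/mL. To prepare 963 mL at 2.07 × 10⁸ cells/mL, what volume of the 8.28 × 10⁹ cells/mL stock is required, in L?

0.0241 L

V₁ = C₂V₂/C₁ = 2.07 × 10⁸ × 963 / 8.28 × 10⁹ = 24.1 mL = 0.0241 L.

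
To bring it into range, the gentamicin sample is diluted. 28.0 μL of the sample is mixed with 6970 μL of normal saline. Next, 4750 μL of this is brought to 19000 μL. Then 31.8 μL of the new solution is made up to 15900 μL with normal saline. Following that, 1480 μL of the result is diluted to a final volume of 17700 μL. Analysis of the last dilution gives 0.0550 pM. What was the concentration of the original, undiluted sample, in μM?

Overall dilution factor = 249.9 × 4 × 500 × 11.96 = 5.98 × 10⁶.
Original = 0.0550 pM × 5.98 × 10⁶ = 3.29 × 10⁵ pM = 0.329 μM.

0.329 μM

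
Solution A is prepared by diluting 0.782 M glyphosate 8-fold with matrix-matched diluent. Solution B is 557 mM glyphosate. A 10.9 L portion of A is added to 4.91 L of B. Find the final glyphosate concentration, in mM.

240 mM

C_A = 0.782 M / 8 = 0.0978 M.
C_B = 557 mM = 0.557 M.
C_mix = (C_A·V_A + C_B·V_B)/(V_A + V_B) = (0.0978×10.9 + 0.557×4.91) / 15.81 = 0.240 M = 240 mM.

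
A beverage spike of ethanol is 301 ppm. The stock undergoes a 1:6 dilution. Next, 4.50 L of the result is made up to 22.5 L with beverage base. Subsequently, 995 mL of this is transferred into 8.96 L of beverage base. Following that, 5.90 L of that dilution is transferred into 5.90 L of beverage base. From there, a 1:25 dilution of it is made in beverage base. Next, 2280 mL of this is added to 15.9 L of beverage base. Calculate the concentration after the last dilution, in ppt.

2520 ppt

Overall dilution factor = 6 × 5 × 10.01 × 2 × 25 × 7.974 = 1.20 × 10⁵.
301 ppm / 1.20 × 10⁵ = 2.52 × 10⁻³ ppm = 2520 ppt.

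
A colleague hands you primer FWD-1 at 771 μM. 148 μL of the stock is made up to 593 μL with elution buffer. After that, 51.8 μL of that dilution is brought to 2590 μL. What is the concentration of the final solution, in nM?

Overall dilution factor = 4.007 × 50 = 200.
771 μM / 200 = 3.85 μM = 3850 nM.

3850 nM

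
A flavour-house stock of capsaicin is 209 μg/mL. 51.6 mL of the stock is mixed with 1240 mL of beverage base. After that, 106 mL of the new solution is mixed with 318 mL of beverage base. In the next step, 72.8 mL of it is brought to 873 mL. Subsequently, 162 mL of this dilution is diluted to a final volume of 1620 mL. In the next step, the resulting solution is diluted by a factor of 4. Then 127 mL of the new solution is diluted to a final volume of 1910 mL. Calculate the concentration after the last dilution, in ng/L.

289 ng/L

Overall dilution factor = 25.03 × 4 × 11.99 × 10 × 4 × 15.04 = 7.22 × 10⁵.
209 μg/mL / 7.22 × 10⁵ = 2.89 × 10⁻⁴ μg/mL = 289 ng/L.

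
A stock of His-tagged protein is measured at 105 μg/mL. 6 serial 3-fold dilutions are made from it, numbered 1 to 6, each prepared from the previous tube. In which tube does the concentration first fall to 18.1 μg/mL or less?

Tube n has concentration 105 μg/mL / 3ⁿ.
Need 3ⁿ ≥ 105 μg/mL / 18.1 μg/mL = 5.80, so n ≥ 1.60.
First such tube: n = 2.

tube 2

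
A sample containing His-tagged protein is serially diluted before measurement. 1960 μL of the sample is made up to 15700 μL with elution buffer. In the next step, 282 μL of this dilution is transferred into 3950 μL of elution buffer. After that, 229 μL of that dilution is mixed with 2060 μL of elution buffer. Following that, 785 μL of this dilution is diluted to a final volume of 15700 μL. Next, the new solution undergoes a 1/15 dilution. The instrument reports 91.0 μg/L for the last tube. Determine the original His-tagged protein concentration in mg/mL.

Overall dilution factor = 8.010 × 15.01 × 9.996 × 20 × 15 = 3.60 × 10⁵.
Original = 91.0 μg/L × 3.60 × 10⁵ = 3.28 × 10⁷ μg/L = 32.8 mg/mL.

32.8 mg/mL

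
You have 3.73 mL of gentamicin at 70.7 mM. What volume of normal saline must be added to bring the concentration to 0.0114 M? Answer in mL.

0.0114 M = 11.4 mM.
V₂ = C₁V₁/C₂ = 70.7 × 3.73 / 11.4 = 23.1 mL.
Diluent to add = V₂ − V₁ = 23.1 − 3.73 = 19.4 mL.

19.4 mL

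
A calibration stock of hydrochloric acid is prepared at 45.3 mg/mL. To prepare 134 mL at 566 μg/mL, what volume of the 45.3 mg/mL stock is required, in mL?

1.67 mL

566 μg/mL = 0.566 mg/mL.
V₁ = C₂V₂/C₁ = 0.566 × 134 / 45.3 = 1.67 mL.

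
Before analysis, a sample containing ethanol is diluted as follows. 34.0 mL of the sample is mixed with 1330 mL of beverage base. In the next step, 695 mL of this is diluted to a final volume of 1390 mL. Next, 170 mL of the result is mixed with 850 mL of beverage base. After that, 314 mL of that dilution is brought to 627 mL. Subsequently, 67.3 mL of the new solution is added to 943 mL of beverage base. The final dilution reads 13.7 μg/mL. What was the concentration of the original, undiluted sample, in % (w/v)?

Overall dilution factor = 40.12 × 2 × 6 × 1.997 × 15.01 = 1.44 × 10⁴.
Original = 13.7 μg/mL × 1.44 × 10⁴ = 1.98 × 10⁵ μg/mL = 19.8 % (w/v).

19.8 % (w/v)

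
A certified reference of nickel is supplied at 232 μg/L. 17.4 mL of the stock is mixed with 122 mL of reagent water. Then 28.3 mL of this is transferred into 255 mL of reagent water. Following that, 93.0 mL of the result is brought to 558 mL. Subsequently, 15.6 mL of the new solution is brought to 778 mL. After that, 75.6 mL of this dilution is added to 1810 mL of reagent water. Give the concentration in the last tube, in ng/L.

0.388 ng/L

Overall dilution factor = 8.011 × 10.01 × 6 × 49.87 × 24.94 = 5.99 × 10⁵.
232 μg/L / 5.99 × 10⁵ = 3.88 × 10⁻⁴ μg/L = 0.388 ng/L.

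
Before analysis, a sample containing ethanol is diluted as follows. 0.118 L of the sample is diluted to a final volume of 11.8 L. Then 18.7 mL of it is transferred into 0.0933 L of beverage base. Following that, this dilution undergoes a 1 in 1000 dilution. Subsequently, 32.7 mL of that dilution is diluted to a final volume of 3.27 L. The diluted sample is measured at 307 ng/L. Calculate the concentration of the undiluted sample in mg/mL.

18.4 mg/mL

Overall dilution factor = 100 × 5.989 × 1000 × 100 = 5.99 × 10⁷.
Original = 307 ng/L × 5.99 × 10⁷ = 1.84 × 10¹⁰ ng/L = 18.4 mg/mL.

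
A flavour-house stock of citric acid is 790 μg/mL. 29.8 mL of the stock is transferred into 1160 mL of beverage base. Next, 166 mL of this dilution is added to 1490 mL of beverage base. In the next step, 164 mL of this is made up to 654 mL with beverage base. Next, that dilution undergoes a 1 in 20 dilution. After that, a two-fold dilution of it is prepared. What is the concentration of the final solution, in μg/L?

12.4 μg/L

Overall dilution factor = 39.93 × 9.976 × 3.988 × 20 × 2 = 6.35 × 10⁴.
790 μg/mL / 6.35 × 10⁴ = 0.0124 μg/mL = 12.4 μg/L.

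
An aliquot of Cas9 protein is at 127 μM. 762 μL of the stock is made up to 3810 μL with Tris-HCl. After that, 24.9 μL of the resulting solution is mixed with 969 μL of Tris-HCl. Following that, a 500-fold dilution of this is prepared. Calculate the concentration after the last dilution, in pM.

Overall dilution factor = 5 × 39.92 × 500 = 9.98 × 10⁴.
127 μM / 9.98 × 10⁴ = 1.27 × 10⁻³ μM = 1270 pM.

1270 pM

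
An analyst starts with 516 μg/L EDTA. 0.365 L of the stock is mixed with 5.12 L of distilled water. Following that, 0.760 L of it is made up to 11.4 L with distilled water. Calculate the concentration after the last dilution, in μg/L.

Overall dilution factor = 15.03 × 15 = 225.
516 μg/L / 225 = 2.29 μg/L.

2.29 μg/L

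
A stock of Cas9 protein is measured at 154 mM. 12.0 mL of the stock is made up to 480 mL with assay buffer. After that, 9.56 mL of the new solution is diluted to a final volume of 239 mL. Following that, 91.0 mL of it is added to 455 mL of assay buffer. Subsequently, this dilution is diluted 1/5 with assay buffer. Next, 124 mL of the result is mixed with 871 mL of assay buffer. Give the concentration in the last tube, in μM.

Overall dilution factor = 40 × 25 × 6 × 5 × 8.024 = 2.41 × 10⁵.
154 mM / 2.41 × 10⁵ = 6.40 × 10⁻⁴ mM = 0.640 μM.

0.640 μM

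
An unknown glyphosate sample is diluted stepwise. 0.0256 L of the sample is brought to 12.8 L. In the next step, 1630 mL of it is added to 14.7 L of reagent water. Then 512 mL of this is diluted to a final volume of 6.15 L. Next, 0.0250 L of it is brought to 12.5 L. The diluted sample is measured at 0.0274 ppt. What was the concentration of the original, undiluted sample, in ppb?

Overall dilution factor = 500 × 10.02 × 12.01 × 500 = 3.01 × 10⁷.
Original = 0.0274 ppt × 3.01 × 10⁷ = 8.24 × 10⁵ ppt = 824 ppb.

824 ppb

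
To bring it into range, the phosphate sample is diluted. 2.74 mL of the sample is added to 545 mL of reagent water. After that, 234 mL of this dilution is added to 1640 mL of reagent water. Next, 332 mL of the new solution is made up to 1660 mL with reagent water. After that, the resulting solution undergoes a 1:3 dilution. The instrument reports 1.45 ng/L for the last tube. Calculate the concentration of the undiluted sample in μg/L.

34.8 μg/L

Overall dilution factor = 199.9 × 8.009 × 5 × 3 = 2.40 × 10⁴.
Original = 1.45 ng/L × 2.40 × 10⁴ = 3.48 × 10⁴ ng/L = 34.8 μg/L.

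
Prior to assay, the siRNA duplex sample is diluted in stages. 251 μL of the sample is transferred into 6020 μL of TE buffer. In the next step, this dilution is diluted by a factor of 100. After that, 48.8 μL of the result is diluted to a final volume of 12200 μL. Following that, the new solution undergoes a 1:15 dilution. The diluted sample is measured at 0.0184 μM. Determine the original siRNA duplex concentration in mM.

172 mM

Overall dilution factor = 24.98 × 100 × 250 × 15 = 9.37 × 10⁶.
Original = 0.0184 μM × 9.37 × 10⁶ = 1.72 × 10⁵ μM = 172 mM.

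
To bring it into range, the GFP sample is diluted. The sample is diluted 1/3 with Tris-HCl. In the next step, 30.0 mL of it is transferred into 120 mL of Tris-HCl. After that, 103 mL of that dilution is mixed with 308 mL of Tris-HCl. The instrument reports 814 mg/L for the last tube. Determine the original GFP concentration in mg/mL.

48.7 mg/mL

Overall dilution factor = 3 × 5 × 3.990 = 59.9.
Original = 814 mg/L × 59.9 = 4.87 × 10⁴ mg/L = 48.7 mg/mL.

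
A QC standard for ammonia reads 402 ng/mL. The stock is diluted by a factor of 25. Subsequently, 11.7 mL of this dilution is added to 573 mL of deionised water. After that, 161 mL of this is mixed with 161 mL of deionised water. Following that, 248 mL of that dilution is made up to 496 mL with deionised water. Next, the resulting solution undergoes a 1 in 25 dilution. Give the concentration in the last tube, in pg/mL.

3.22 pg/mL

Overall dilution factor = 25 × 49.97 × 2 × 2 × 25 = 1.25 × 10⁵.
402 ng/mL / 1.25 × 10⁵ = 3.22 × 10⁻³ ng/mL = 3.22 pg/mL.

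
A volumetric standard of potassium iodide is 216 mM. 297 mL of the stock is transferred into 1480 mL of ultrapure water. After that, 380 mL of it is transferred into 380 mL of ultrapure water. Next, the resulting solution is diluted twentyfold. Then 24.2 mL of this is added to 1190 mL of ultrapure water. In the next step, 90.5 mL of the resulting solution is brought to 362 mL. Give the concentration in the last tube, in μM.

4.50 μM

Overall dilution factor = 5.983 × 2 × 20 × 50.17 × 4 = 4.80 × 10⁴.
216 mM / 4.80 × 10⁴ = 4.50 × 10⁻³ mM = 4.50 μM.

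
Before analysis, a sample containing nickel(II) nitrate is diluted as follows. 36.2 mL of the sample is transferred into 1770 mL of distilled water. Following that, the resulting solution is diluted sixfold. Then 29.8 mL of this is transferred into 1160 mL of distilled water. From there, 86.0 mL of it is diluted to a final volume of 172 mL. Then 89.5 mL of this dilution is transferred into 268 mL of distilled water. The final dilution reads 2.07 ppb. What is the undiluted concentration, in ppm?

198 ppm

Overall dilution factor = 49.90 × 6 × 39.93 × 2 × 3.994 = 9.55 × 10⁴.
Original = 2.07 ppb × 9.55 × 10⁴ = 1.98 × 10⁵ ppb = 198 ppm.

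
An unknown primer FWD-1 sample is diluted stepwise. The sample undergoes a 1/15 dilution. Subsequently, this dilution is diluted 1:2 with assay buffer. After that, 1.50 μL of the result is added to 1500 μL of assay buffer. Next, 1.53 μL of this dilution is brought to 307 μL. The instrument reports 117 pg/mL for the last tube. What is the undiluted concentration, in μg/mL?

Overall dilution factor = 15 × 2 × 1001 × 200.7 = 6.03 × 10⁶.
Original = 117 pg/mL × 6.03 × 10⁶ = 7.05 × 10⁸ pg/mL = 705 μg/mL.

705 μg/mL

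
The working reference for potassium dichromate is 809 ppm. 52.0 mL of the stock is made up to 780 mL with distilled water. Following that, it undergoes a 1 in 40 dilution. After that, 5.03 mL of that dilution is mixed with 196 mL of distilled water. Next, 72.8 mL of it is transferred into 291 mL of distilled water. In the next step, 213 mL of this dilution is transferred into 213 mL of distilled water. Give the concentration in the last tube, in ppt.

3380 ppt

Overall dilution factor = 15 × 40 × 39.97 × 4.997 × 2 = 2.40 × 10⁵.
809 ppm / 2.40 × 10⁵ = 3.38 × 10⁻³ ppm = 3380 ppt.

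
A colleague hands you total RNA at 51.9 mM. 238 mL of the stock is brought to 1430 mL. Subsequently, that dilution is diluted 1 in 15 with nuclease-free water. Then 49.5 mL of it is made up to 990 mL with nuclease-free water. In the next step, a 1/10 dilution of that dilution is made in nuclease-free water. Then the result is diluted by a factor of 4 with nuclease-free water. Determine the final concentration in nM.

720 nM

Overall dilution factor = 6.008 × 15 × 20 × 10 × 4 = 7.21 × 10⁴.
51.9 mM / 7.21 × 10⁴ = 7.20 × 10⁻⁴ mM = 720 nM.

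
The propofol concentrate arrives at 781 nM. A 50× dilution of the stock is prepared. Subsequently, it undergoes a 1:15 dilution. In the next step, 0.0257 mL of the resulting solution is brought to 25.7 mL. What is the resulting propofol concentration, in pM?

Overall dilution factor = 50 × 15 × 1000 = 7.50 × 10⁵.
781 nM / 7.50 × 10⁵ = 1.04 × 10⁻³ nM = 1.04 pM.

1.04 pM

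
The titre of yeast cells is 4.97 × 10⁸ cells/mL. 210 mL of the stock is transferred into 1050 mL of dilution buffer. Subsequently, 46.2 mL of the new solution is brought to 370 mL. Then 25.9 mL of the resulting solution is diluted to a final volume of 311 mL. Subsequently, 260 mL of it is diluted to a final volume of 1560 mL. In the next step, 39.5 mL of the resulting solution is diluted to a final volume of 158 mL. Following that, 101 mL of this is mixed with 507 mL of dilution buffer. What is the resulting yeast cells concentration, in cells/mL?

5960 cells/mL

Overall dilution factor = 6 × 8.009 × 12.01 × 6 × 4 × 6.020 = 8.34 × 10⁴.
4.97 × 10⁸ cells/mL / 8.34 × 10⁴ = 5960 cells/mL.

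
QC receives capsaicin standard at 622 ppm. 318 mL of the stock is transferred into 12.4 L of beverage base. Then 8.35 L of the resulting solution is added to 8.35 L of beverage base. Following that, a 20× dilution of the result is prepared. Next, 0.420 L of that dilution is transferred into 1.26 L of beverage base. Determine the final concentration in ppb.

97.2 ppb

Overall dilution factor = 39.99 × 2 × 20 × 4 = 6399.
622 ppm / 6399 = 0.0972 ppm = 97.2 ppb.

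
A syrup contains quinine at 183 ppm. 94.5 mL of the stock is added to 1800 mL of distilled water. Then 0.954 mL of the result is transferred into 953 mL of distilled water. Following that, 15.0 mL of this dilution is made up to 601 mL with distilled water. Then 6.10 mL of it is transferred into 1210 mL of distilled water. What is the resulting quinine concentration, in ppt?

Overall dilution factor = 20.05 × 1000.0 × 40.07 × 199.4 = 1.60 × 10⁸.
183 ppm / 1.60 × 10⁸ = 1.14 × 10⁻⁶ ppm = 1.14 ppt.

1.14 ppt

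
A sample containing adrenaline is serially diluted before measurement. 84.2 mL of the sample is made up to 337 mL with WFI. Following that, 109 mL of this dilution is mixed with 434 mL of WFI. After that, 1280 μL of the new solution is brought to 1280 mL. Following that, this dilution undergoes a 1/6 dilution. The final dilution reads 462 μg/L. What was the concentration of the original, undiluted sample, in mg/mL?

Overall dilution factor = 4.002 × 4.982 × 1000 × 6 = 1.20 × 10⁵.
Original = 462 μg/L × 1.20 × 10⁵ = 5.53 × 10⁷ μg/L = 55.3 mg/mL.

55.3 mg/mL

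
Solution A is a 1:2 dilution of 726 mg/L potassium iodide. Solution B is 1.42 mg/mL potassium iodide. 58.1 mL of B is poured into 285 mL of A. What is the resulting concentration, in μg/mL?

C_A = 726 mg/L / 2 = 363 mg/L.
C_B = 1.42 mg/mL = 1420 mg/L.
C_mix = (C_A·V_A + C_B·V_B)/(V_A + V_B) = (363×285 + 1420×58.1) / 343.1 = 542 mg/L = 542 μg/mL.

542 μg/mL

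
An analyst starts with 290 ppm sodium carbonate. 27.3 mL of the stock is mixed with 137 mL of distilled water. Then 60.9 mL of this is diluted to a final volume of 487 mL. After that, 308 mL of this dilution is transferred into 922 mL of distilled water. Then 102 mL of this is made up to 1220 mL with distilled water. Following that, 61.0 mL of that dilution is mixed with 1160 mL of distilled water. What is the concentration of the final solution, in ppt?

6300 ppt

Overall dilution factor = 6.018 × 7.997 × 3.994 × 11.96 × 20.02 = 4.60 × 10⁴.
290 ppm / 4.60 × 10⁴ = 6.30 × 10⁻³ ppm = 6300 ppt.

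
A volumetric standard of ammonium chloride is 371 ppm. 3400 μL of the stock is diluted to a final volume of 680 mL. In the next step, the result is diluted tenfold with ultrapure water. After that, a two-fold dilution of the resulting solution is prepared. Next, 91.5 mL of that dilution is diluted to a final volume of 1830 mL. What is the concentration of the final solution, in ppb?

Overall dilution factor = 200 × 10 × 2 × 20 = 8.00 × 10⁴.
371 ppm / 8.00 × 10⁴ = 4.64 × 10⁻³ ppm = 4.64 ppb.

4.64 ppb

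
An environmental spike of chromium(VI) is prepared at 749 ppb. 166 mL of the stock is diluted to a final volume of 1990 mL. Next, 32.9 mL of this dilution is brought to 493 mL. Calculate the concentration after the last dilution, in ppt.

Overall dilution factor = 11.99 × 14.98 = 180.
749 ppb / 180 = 4.17 ppb = 4170 ppt.

4170 ppt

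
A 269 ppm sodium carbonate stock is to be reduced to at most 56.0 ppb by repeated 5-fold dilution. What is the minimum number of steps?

6

Need 5ⁿ ≥ 4804, so n ≥ log(4804)/log(5) = 5.27.
Minimum whole steps: n = 6.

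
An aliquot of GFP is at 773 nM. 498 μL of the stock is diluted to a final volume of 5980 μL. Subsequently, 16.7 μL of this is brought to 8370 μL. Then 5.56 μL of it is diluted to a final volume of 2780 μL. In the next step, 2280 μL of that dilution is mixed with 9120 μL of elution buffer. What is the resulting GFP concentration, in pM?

Overall dilution factor = 12.01 × 501.2 × 500 × 5 = 1.50 × 10⁷.
773 nM / 1.50 × 10⁷ = 5.14 × 10⁻⁵ nM = 0.0514 pM.

0.0514 pM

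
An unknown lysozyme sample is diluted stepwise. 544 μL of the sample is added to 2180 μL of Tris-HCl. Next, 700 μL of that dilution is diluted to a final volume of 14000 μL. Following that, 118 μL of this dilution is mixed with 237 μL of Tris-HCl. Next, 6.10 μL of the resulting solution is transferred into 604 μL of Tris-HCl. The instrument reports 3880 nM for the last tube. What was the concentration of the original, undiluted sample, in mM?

Overall dilution factor = 5.007 × 20 × 3.008 × 100.0 = 3.01 × 10⁴.
Original = 3880 nM × 3.01 × 10⁴ = 1.17 × 10⁸ nM = 117 mM.

117 mM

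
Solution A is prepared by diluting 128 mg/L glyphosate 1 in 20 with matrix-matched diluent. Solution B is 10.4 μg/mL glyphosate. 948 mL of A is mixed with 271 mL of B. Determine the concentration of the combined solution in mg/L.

C_A = 128 mg/L / 20 = 6.40 mg/L.
C_B = 10.4 μg/mL = 10.4 mg/L.
C_mix = (C_A·V_A + C_B·V_B)/(V_A + V_B) = (6.40×948 + 10.4×271) / 1219 = 7.29 mg/L.

7.29 mg/L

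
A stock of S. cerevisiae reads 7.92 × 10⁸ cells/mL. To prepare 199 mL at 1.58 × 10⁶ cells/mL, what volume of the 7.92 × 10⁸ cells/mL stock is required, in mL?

0.397 mL

V₁ = C₂V₂/C₁ = 1.58 × 10⁶ × 199 / 7.92 × 10⁸ = 0.397 mL.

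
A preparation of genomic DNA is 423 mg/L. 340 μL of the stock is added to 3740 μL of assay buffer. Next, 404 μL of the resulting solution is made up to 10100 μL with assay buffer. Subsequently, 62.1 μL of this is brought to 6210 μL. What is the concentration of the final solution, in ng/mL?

Overall dilution factor = 12 × 25 × 100 = 3.00 × 10⁴.
423 mg/L / 3.00 × 10⁴ = 0.0141 mg/L = 14.1 ng/mL.

14.1 ng/mL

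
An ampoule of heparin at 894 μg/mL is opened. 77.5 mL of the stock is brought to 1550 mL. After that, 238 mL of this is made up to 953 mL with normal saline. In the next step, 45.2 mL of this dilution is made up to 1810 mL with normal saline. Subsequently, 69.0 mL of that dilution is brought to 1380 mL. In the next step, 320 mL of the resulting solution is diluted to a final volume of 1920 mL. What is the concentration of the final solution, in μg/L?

2.32 μg/L

Overall dilution factor = 20 × 4.004 × 40.04 × 20 × 6 = 3.85 × 10⁵.
894 μg/mL / 3.85 × 10⁵ = 2.32 × 10⁻³ μg/mL = 2.32 μg/L.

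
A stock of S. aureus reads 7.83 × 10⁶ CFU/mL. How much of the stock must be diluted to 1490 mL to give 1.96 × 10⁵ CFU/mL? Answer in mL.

37.3 mL

V₁ = C₂V₂/C₁ = 1.96 × 10⁵ × 1490 / 7.83 × 10⁶ = 37.3 mL.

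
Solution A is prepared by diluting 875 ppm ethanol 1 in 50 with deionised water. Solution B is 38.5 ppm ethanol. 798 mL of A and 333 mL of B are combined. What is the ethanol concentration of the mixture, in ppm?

23.7 ppm

C_A = 875 ppm / 50 = 17.5 ppm.
C_mix = (C_A·V_A + C_B·V_B)/(V_A + V_B) = (17.5×798 + 38.5×333) / 1131 = 23.7 ppm.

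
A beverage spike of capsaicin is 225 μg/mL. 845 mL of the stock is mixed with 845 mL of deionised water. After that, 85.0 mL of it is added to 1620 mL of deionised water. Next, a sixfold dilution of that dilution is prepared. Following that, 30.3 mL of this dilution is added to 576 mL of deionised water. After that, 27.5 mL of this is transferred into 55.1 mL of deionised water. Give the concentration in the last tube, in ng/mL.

15.6 ng/mL

Overall dilution factor = 2 × 20.06 × 6 × 20.01 × 3.004 = 1.45 × 10⁴.
225 μg/mL / 1.45 × 10⁴ = 0.0156 μg/mL = 15.6 ng/mL.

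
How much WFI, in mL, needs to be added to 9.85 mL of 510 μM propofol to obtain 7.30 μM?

678 mL

V₂ = C₁V₁/C₂ = 510 × 9.85 / 7.30 = 688 mL.
Diluent to add = V₂ − V₁ = 688 − 9.85 = 678 mL.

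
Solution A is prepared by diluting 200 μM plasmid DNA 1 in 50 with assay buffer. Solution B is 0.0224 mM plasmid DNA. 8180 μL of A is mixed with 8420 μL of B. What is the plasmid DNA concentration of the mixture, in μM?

13.3 μM

C_A = 200 μM / 50 = 4.00 μM.
C_B = 0.0224 mM = 22.4 μM.
C_mix = (C_A·V_A + C_B·V_B)/(V_A + V_B) = (4.00×8180 + 22.4×8420) / 16600 = 13.3 μM.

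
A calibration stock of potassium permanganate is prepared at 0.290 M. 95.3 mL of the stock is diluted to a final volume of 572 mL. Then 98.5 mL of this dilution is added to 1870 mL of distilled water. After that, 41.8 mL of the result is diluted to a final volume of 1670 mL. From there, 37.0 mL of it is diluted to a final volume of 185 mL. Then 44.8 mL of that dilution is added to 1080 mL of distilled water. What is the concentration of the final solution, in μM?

0.482 μM

Overall dilution factor = 6.002 × 19.98 × 39.95 × 5 × 25.11 = 6.02 × 10⁵.
0.290 M / 6.02 × 10⁵ = 4.82 × 10⁻⁷ M = 0.482 μM.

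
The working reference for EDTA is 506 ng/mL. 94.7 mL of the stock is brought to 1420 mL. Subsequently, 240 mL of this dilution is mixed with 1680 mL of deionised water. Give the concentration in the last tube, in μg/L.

Overall dilution factor = 14.99 × 8 = 120.
506 ng/mL / 120 = 4.22 ng/mL = 4.22 μg/L.

4.22 μg/L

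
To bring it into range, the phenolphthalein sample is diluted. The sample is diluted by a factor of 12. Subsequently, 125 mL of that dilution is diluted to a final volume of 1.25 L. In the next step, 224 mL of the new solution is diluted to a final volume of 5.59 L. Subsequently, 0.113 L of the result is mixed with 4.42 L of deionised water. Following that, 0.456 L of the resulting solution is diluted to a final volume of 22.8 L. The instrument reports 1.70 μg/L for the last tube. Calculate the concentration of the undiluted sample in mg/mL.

Overall dilution factor = 12 × 10 × 24.96 × 40.12 × 50 = 6.01 × 10⁶.
Original = 1.70 μg/L × 6.01 × 10⁶ = 1.02 × 10⁷ μg/L = 10.2 mg/mL.

10.2 mg/mL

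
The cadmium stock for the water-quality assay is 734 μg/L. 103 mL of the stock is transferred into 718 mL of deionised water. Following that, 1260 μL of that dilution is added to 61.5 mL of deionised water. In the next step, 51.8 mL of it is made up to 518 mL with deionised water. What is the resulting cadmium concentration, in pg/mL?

185 pg/mL

Overall dilution factor = 7.971 × 49.81 × 10 = 3970.
734 μg/L / 3970 = 0.185 μg/L = 185 pg/mL.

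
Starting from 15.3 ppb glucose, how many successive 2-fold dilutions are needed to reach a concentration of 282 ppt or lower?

Need 2ⁿ ≥ 54.3, so n ≥ log(54.3)/log(2) = 5.76.
Minimum whole steps: n = 6.

6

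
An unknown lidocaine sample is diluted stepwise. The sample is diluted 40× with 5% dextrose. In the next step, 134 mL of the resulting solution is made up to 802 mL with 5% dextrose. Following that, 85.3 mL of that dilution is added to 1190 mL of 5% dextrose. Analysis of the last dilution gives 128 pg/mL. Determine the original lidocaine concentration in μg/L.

458 μg/L

Overall dilution factor = 40 × 5.985 × 14.95 = 3579.
Original = 128 pg/mL × 3579 = 4.58 × 10⁵ pg/mL = 458 μg/L.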